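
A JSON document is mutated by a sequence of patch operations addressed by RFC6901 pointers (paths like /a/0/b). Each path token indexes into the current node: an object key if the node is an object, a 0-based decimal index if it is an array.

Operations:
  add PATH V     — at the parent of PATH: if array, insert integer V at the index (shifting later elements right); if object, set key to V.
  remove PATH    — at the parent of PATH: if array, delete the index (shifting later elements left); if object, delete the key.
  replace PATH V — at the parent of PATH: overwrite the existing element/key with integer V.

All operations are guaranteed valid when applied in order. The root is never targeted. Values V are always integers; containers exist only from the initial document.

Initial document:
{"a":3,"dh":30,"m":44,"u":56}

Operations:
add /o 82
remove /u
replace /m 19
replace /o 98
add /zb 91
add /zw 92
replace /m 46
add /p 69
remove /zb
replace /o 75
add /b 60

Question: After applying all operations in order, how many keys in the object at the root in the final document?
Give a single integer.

Answer: 7

Derivation:
After op 1 (add /o 82): {"a":3,"dh":30,"m":44,"o":82,"u":56}
After op 2 (remove /u): {"a":3,"dh":30,"m":44,"o":82}
After op 3 (replace /m 19): {"a":3,"dh":30,"m":19,"o":82}
After op 4 (replace /o 98): {"a":3,"dh":30,"m":19,"o":98}
After op 5 (add /zb 91): {"a":3,"dh":30,"m":19,"o":98,"zb":91}
After op 6 (add /zw 92): {"a":3,"dh":30,"m":19,"o":98,"zb":91,"zw":92}
After op 7 (replace /m 46): {"a":3,"dh":30,"m":46,"o":98,"zb":91,"zw":92}
After op 8 (add /p 69): {"a":3,"dh":30,"m":46,"o":98,"p":69,"zb":91,"zw":92}
After op 9 (remove /zb): {"a":3,"dh":30,"m":46,"o":98,"p":69,"zw":92}
After op 10 (replace /o 75): {"a":3,"dh":30,"m":46,"o":75,"p":69,"zw":92}
After op 11 (add /b 60): {"a":3,"b":60,"dh":30,"m":46,"o":75,"p":69,"zw":92}
Size at the root: 7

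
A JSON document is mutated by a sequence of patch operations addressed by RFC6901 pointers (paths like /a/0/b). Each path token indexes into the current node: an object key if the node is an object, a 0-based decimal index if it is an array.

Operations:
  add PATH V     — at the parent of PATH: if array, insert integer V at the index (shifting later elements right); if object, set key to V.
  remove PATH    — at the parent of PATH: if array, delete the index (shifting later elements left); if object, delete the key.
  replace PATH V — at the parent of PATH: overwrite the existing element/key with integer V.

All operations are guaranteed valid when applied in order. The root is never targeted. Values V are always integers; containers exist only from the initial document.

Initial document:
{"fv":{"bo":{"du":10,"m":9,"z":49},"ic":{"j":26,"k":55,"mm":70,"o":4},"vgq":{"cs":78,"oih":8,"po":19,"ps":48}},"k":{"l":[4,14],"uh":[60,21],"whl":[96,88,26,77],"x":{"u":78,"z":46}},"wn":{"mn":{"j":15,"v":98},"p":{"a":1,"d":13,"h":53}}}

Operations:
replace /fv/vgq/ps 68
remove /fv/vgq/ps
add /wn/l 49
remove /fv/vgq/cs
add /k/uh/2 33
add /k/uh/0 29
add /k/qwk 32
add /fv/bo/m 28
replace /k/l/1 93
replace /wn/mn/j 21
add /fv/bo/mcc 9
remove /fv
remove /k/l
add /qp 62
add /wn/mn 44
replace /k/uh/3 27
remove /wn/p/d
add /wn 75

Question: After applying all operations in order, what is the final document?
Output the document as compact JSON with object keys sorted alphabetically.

After op 1 (replace /fv/vgq/ps 68): {"fv":{"bo":{"du":10,"m":9,"z":49},"ic":{"j":26,"k":55,"mm":70,"o":4},"vgq":{"cs":78,"oih":8,"po":19,"ps":68}},"k":{"l":[4,14],"uh":[60,21],"whl":[96,88,26,77],"x":{"u":78,"z":46}},"wn":{"mn":{"j":15,"v":98},"p":{"a":1,"d":13,"h":53}}}
After op 2 (remove /fv/vgq/ps): {"fv":{"bo":{"du":10,"m":9,"z":49},"ic":{"j":26,"k":55,"mm":70,"o":4},"vgq":{"cs":78,"oih":8,"po":19}},"k":{"l":[4,14],"uh":[60,21],"whl":[96,88,26,77],"x":{"u":78,"z":46}},"wn":{"mn":{"j":15,"v":98},"p":{"a":1,"d":13,"h":53}}}
After op 3 (add /wn/l 49): {"fv":{"bo":{"du":10,"m":9,"z":49},"ic":{"j":26,"k":55,"mm":70,"o":4},"vgq":{"cs":78,"oih":8,"po":19}},"k":{"l":[4,14],"uh":[60,21],"whl":[96,88,26,77],"x":{"u":78,"z":46}},"wn":{"l":49,"mn":{"j":15,"v":98},"p":{"a":1,"d":13,"h":53}}}
After op 4 (remove /fv/vgq/cs): {"fv":{"bo":{"du":10,"m":9,"z":49},"ic":{"j":26,"k":55,"mm":70,"o":4},"vgq":{"oih":8,"po":19}},"k":{"l":[4,14],"uh":[60,21],"whl":[96,88,26,77],"x":{"u":78,"z":46}},"wn":{"l":49,"mn":{"j":15,"v":98},"p":{"a":1,"d":13,"h":53}}}
After op 5 (add /k/uh/2 33): {"fv":{"bo":{"du":10,"m":9,"z":49},"ic":{"j":26,"k":55,"mm":70,"o":4},"vgq":{"oih":8,"po":19}},"k":{"l":[4,14],"uh":[60,21,33],"whl":[96,88,26,77],"x":{"u":78,"z":46}},"wn":{"l":49,"mn":{"j":15,"v":98},"p":{"a":1,"d":13,"h":53}}}
After op 6 (add /k/uh/0 29): {"fv":{"bo":{"du":10,"m":9,"z":49},"ic":{"j":26,"k":55,"mm":70,"o":4},"vgq":{"oih":8,"po":19}},"k":{"l":[4,14],"uh":[29,60,21,33],"whl":[96,88,26,77],"x":{"u":78,"z":46}},"wn":{"l":49,"mn":{"j":15,"v":98},"p":{"a":1,"d":13,"h":53}}}
After op 7 (add /k/qwk 32): {"fv":{"bo":{"du":10,"m":9,"z":49},"ic":{"j":26,"k":55,"mm":70,"o":4},"vgq":{"oih":8,"po":19}},"k":{"l":[4,14],"qwk":32,"uh":[29,60,21,33],"whl":[96,88,26,77],"x":{"u":78,"z":46}},"wn":{"l":49,"mn":{"j":15,"v":98},"p":{"a":1,"d":13,"h":53}}}
After op 8 (add /fv/bo/m 28): {"fv":{"bo":{"du":10,"m":28,"z":49},"ic":{"j":26,"k":55,"mm":70,"o":4},"vgq":{"oih":8,"po":19}},"k":{"l":[4,14],"qwk":32,"uh":[29,60,21,33],"whl":[96,88,26,77],"x":{"u":78,"z":46}},"wn":{"l":49,"mn":{"j":15,"v":98},"p":{"a":1,"d":13,"h":53}}}
After op 9 (replace /k/l/1 93): {"fv":{"bo":{"du":10,"m":28,"z":49},"ic":{"j":26,"k":55,"mm":70,"o":4},"vgq":{"oih":8,"po":19}},"k":{"l":[4,93],"qwk":32,"uh":[29,60,21,33],"whl":[96,88,26,77],"x":{"u":78,"z":46}},"wn":{"l":49,"mn":{"j":15,"v":98},"p":{"a":1,"d":13,"h":53}}}
After op 10 (replace /wn/mn/j 21): {"fv":{"bo":{"du":10,"m":28,"z":49},"ic":{"j":26,"k":55,"mm":70,"o":4},"vgq":{"oih":8,"po":19}},"k":{"l":[4,93],"qwk":32,"uh":[29,60,21,33],"whl":[96,88,26,77],"x":{"u":78,"z":46}},"wn":{"l":49,"mn":{"j":21,"v":98},"p":{"a":1,"d":13,"h":53}}}
After op 11 (add /fv/bo/mcc 9): {"fv":{"bo":{"du":10,"m":28,"mcc":9,"z":49},"ic":{"j":26,"k":55,"mm":70,"o":4},"vgq":{"oih":8,"po":19}},"k":{"l":[4,93],"qwk":32,"uh":[29,60,21,33],"whl":[96,88,26,77],"x":{"u":78,"z":46}},"wn":{"l":49,"mn":{"j":21,"v":98},"p":{"a":1,"d":13,"h":53}}}
After op 12 (remove /fv): {"k":{"l":[4,93],"qwk":32,"uh":[29,60,21,33],"whl":[96,88,26,77],"x":{"u":78,"z":46}},"wn":{"l":49,"mn":{"j":21,"v":98},"p":{"a":1,"d":13,"h":53}}}
After op 13 (remove /k/l): {"k":{"qwk":32,"uh":[29,60,21,33],"whl":[96,88,26,77],"x":{"u":78,"z":46}},"wn":{"l":49,"mn":{"j":21,"v":98},"p":{"a":1,"d":13,"h":53}}}
After op 14 (add /qp 62): {"k":{"qwk":32,"uh":[29,60,21,33],"whl":[96,88,26,77],"x":{"u":78,"z":46}},"qp":62,"wn":{"l":49,"mn":{"j":21,"v":98},"p":{"a":1,"d":13,"h":53}}}
After op 15 (add /wn/mn 44): {"k":{"qwk":32,"uh":[29,60,21,33],"whl":[96,88,26,77],"x":{"u":78,"z":46}},"qp":62,"wn":{"l":49,"mn":44,"p":{"a":1,"d":13,"h":53}}}
After op 16 (replace /k/uh/3 27): {"k":{"qwk":32,"uh":[29,60,21,27],"whl":[96,88,26,77],"x":{"u":78,"z":46}},"qp":62,"wn":{"l":49,"mn":44,"p":{"a":1,"d":13,"h":53}}}
After op 17 (remove /wn/p/d): {"k":{"qwk":32,"uh":[29,60,21,27],"whl":[96,88,26,77],"x":{"u":78,"z":46}},"qp":62,"wn":{"l":49,"mn":44,"p":{"a":1,"h":53}}}
After op 18 (add /wn 75): {"k":{"qwk":32,"uh":[29,60,21,27],"whl":[96,88,26,77],"x":{"u":78,"z":46}},"qp":62,"wn":75}

Answer: {"k":{"qwk":32,"uh":[29,60,21,27],"whl":[96,88,26,77],"x":{"u":78,"z":46}},"qp":62,"wn":75}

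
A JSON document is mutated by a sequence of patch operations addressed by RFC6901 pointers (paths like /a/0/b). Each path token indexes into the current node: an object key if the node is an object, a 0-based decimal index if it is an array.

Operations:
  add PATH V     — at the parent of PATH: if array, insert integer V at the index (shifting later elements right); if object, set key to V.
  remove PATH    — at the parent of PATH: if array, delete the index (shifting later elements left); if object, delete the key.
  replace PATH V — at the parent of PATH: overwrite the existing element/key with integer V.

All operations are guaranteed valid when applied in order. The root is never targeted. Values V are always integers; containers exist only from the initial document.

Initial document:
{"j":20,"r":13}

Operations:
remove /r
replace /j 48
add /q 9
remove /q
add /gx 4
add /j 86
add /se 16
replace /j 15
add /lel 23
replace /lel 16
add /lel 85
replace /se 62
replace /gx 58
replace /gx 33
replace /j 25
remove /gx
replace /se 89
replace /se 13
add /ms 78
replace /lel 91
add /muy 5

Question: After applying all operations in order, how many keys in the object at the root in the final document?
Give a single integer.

After op 1 (remove /r): {"j":20}
After op 2 (replace /j 48): {"j":48}
After op 3 (add /q 9): {"j":48,"q":9}
After op 4 (remove /q): {"j":48}
After op 5 (add /gx 4): {"gx":4,"j":48}
After op 6 (add /j 86): {"gx":4,"j":86}
After op 7 (add /se 16): {"gx":4,"j":86,"se":16}
After op 8 (replace /j 15): {"gx":4,"j":15,"se":16}
After op 9 (add /lel 23): {"gx":4,"j":15,"lel":23,"se":16}
After op 10 (replace /lel 16): {"gx":4,"j":15,"lel":16,"se":16}
After op 11 (add /lel 85): {"gx":4,"j":15,"lel":85,"se":16}
After op 12 (replace /se 62): {"gx":4,"j":15,"lel":85,"se":62}
After op 13 (replace /gx 58): {"gx":58,"j":15,"lel":85,"se":62}
After op 14 (replace /gx 33): {"gx":33,"j":15,"lel":85,"se":62}
After op 15 (replace /j 25): {"gx":33,"j":25,"lel":85,"se":62}
After op 16 (remove /gx): {"j":25,"lel":85,"se":62}
After op 17 (replace /se 89): {"j":25,"lel":85,"se":89}
After op 18 (replace /se 13): {"j":25,"lel":85,"se":13}
After op 19 (add /ms 78): {"j":25,"lel":85,"ms":78,"se":13}
After op 20 (replace /lel 91): {"j":25,"lel":91,"ms":78,"se":13}
After op 21 (add /muy 5): {"j":25,"lel":91,"ms":78,"muy":5,"se":13}
Size at the root: 5

Answer: 5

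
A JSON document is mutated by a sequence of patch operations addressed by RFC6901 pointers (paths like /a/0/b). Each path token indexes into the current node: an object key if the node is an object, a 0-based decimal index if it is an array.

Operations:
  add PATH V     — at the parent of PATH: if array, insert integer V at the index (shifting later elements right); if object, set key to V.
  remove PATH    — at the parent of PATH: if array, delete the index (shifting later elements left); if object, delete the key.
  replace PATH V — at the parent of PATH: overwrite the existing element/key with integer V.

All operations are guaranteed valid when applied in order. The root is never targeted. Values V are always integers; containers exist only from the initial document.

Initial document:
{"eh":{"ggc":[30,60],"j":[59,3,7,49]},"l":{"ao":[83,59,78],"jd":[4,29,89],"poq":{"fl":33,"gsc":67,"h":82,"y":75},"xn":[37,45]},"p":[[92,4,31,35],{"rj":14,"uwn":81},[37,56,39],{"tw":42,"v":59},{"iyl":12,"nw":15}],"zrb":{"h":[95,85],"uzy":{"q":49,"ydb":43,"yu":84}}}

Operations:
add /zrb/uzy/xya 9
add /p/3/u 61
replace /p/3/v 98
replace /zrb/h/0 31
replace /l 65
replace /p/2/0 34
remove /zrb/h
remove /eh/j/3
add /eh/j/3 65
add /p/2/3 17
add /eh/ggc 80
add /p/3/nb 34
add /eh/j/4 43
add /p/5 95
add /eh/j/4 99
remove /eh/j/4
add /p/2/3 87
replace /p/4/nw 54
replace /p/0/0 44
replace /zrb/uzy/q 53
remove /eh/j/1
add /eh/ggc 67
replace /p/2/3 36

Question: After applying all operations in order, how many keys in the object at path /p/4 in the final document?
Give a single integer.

After op 1 (add /zrb/uzy/xya 9): {"eh":{"ggc":[30,60],"j":[59,3,7,49]},"l":{"ao":[83,59,78],"jd":[4,29,89],"poq":{"fl":33,"gsc":67,"h":82,"y":75},"xn":[37,45]},"p":[[92,4,31,35],{"rj":14,"uwn":81},[37,56,39],{"tw":42,"v":59},{"iyl":12,"nw":15}],"zrb":{"h":[95,85],"uzy":{"q":49,"xya":9,"ydb":43,"yu":84}}}
After op 2 (add /p/3/u 61): {"eh":{"ggc":[30,60],"j":[59,3,7,49]},"l":{"ao":[83,59,78],"jd":[4,29,89],"poq":{"fl":33,"gsc":67,"h":82,"y":75},"xn":[37,45]},"p":[[92,4,31,35],{"rj":14,"uwn":81},[37,56,39],{"tw":42,"u":61,"v":59},{"iyl":12,"nw":15}],"zrb":{"h":[95,85],"uzy":{"q":49,"xya":9,"ydb":43,"yu":84}}}
After op 3 (replace /p/3/v 98): {"eh":{"ggc":[30,60],"j":[59,3,7,49]},"l":{"ao":[83,59,78],"jd":[4,29,89],"poq":{"fl":33,"gsc":67,"h":82,"y":75},"xn":[37,45]},"p":[[92,4,31,35],{"rj":14,"uwn":81},[37,56,39],{"tw":42,"u":61,"v":98},{"iyl":12,"nw":15}],"zrb":{"h":[95,85],"uzy":{"q":49,"xya":9,"ydb":43,"yu":84}}}
After op 4 (replace /zrb/h/0 31): {"eh":{"ggc":[30,60],"j":[59,3,7,49]},"l":{"ao":[83,59,78],"jd":[4,29,89],"poq":{"fl":33,"gsc":67,"h":82,"y":75},"xn":[37,45]},"p":[[92,4,31,35],{"rj":14,"uwn":81},[37,56,39],{"tw":42,"u":61,"v":98},{"iyl":12,"nw":15}],"zrb":{"h":[31,85],"uzy":{"q":49,"xya":9,"ydb":43,"yu":84}}}
After op 5 (replace /l 65): {"eh":{"ggc":[30,60],"j":[59,3,7,49]},"l":65,"p":[[92,4,31,35],{"rj":14,"uwn":81},[37,56,39],{"tw":42,"u":61,"v":98},{"iyl":12,"nw":15}],"zrb":{"h":[31,85],"uzy":{"q":49,"xya":9,"ydb":43,"yu":84}}}
After op 6 (replace /p/2/0 34): {"eh":{"ggc":[30,60],"j":[59,3,7,49]},"l":65,"p":[[92,4,31,35],{"rj":14,"uwn":81},[34,56,39],{"tw":42,"u":61,"v":98},{"iyl":12,"nw":15}],"zrb":{"h":[31,85],"uzy":{"q":49,"xya":9,"ydb":43,"yu":84}}}
After op 7 (remove /zrb/h): {"eh":{"ggc":[30,60],"j":[59,3,7,49]},"l":65,"p":[[92,4,31,35],{"rj":14,"uwn":81},[34,56,39],{"tw":42,"u":61,"v":98},{"iyl":12,"nw":15}],"zrb":{"uzy":{"q":49,"xya":9,"ydb":43,"yu":84}}}
After op 8 (remove /eh/j/3): {"eh":{"ggc":[30,60],"j":[59,3,7]},"l":65,"p":[[92,4,31,35],{"rj":14,"uwn":81},[34,56,39],{"tw":42,"u":61,"v":98},{"iyl":12,"nw":15}],"zrb":{"uzy":{"q":49,"xya":9,"ydb":43,"yu":84}}}
After op 9 (add /eh/j/3 65): {"eh":{"ggc":[30,60],"j":[59,3,7,65]},"l":65,"p":[[92,4,31,35],{"rj":14,"uwn":81},[34,56,39],{"tw":42,"u":61,"v":98},{"iyl":12,"nw":15}],"zrb":{"uzy":{"q":49,"xya":9,"ydb":43,"yu":84}}}
After op 10 (add /p/2/3 17): {"eh":{"ggc":[30,60],"j":[59,3,7,65]},"l":65,"p":[[92,4,31,35],{"rj":14,"uwn":81},[34,56,39,17],{"tw":42,"u":61,"v":98},{"iyl":12,"nw":15}],"zrb":{"uzy":{"q":49,"xya":9,"ydb":43,"yu":84}}}
After op 11 (add /eh/ggc 80): {"eh":{"ggc":80,"j":[59,3,7,65]},"l":65,"p":[[92,4,31,35],{"rj":14,"uwn":81},[34,56,39,17],{"tw":42,"u":61,"v":98},{"iyl":12,"nw":15}],"zrb":{"uzy":{"q":49,"xya":9,"ydb":43,"yu":84}}}
After op 12 (add /p/3/nb 34): {"eh":{"ggc":80,"j":[59,3,7,65]},"l":65,"p":[[92,4,31,35],{"rj":14,"uwn":81},[34,56,39,17],{"nb":34,"tw":42,"u":61,"v":98},{"iyl":12,"nw":15}],"zrb":{"uzy":{"q":49,"xya":9,"ydb":43,"yu":84}}}
After op 13 (add /eh/j/4 43): {"eh":{"ggc":80,"j":[59,3,7,65,43]},"l":65,"p":[[92,4,31,35],{"rj":14,"uwn":81},[34,56,39,17],{"nb":34,"tw":42,"u":61,"v":98},{"iyl":12,"nw":15}],"zrb":{"uzy":{"q":49,"xya":9,"ydb":43,"yu":84}}}
After op 14 (add /p/5 95): {"eh":{"ggc":80,"j":[59,3,7,65,43]},"l":65,"p":[[92,4,31,35],{"rj":14,"uwn":81},[34,56,39,17],{"nb":34,"tw":42,"u":61,"v":98},{"iyl":12,"nw":15},95],"zrb":{"uzy":{"q":49,"xya":9,"ydb":43,"yu":84}}}
After op 15 (add /eh/j/4 99): {"eh":{"ggc":80,"j":[59,3,7,65,99,43]},"l":65,"p":[[92,4,31,35],{"rj":14,"uwn":81},[34,56,39,17],{"nb":34,"tw":42,"u":61,"v":98},{"iyl":12,"nw":15},95],"zrb":{"uzy":{"q":49,"xya":9,"ydb":43,"yu":84}}}
After op 16 (remove /eh/j/4): {"eh":{"ggc":80,"j":[59,3,7,65,43]},"l":65,"p":[[92,4,31,35],{"rj":14,"uwn":81},[34,56,39,17],{"nb":34,"tw":42,"u":61,"v":98},{"iyl":12,"nw":15},95],"zrb":{"uzy":{"q":49,"xya":9,"ydb":43,"yu":84}}}
After op 17 (add /p/2/3 87): {"eh":{"ggc":80,"j":[59,3,7,65,43]},"l":65,"p":[[92,4,31,35],{"rj":14,"uwn":81},[34,56,39,87,17],{"nb":34,"tw":42,"u":61,"v":98},{"iyl":12,"nw":15},95],"zrb":{"uzy":{"q":49,"xya":9,"ydb":43,"yu":84}}}
After op 18 (replace /p/4/nw 54): {"eh":{"ggc":80,"j":[59,3,7,65,43]},"l":65,"p":[[92,4,31,35],{"rj":14,"uwn":81},[34,56,39,87,17],{"nb":34,"tw":42,"u":61,"v":98},{"iyl":12,"nw":54},95],"zrb":{"uzy":{"q":49,"xya":9,"ydb":43,"yu":84}}}
After op 19 (replace /p/0/0 44): {"eh":{"ggc":80,"j":[59,3,7,65,43]},"l":65,"p":[[44,4,31,35],{"rj":14,"uwn":81},[34,56,39,87,17],{"nb":34,"tw":42,"u":61,"v":98},{"iyl":12,"nw":54},95],"zrb":{"uzy":{"q":49,"xya":9,"ydb":43,"yu":84}}}
After op 20 (replace /zrb/uzy/q 53): {"eh":{"ggc":80,"j":[59,3,7,65,43]},"l":65,"p":[[44,4,31,35],{"rj":14,"uwn":81},[34,56,39,87,17],{"nb":34,"tw":42,"u":61,"v":98},{"iyl":12,"nw":54},95],"zrb":{"uzy":{"q":53,"xya":9,"ydb":43,"yu":84}}}
After op 21 (remove /eh/j/1): {"eh":{"ggc":80,"j":[59,7,65,43]},"l":65,"p":[[44,4,31,35],{"rj":14,"uwn":81},[34,56,39,87,17],{"nb":34,"tw":42,"u":61,"v":98},{"iyl":12,"nw":54},95],"zrb":{"uzy":{"q":53,"xya":9,"ydb":43,"yu":84}}}
After op 22 (add /eh/ggc 67): {"eh":{"ggc":67,"j":[59,7,65,43]},"l":65,"p":[[44,4,31,35],{"rj":14,"uwn":81},[34,56,39,87,17],{"nb":34,"tw":42,"u":61,"v":98},{"iyl":12,"nw":54},95],"zrb":{"uzy":{"q":53,"xya":9,"ydb":43,"yu":84}}}
After op 23 (replace /p/2/3 36): {"eh":{"ggc":67,"j":[59,7,65,43]},"l":65,"p":[[44,4,31,35],{"rj":14,"uwn":81},[34,56,39,36,17],{"nb":34,"tw":42,"u":61,"v":98},{"iyl":12,"nw":54},95],"zrb":{"uzy":{"q":53,"xya":9,"ydb":43,"yu":84}}}
Size at path /p/4: 2

Answer: 2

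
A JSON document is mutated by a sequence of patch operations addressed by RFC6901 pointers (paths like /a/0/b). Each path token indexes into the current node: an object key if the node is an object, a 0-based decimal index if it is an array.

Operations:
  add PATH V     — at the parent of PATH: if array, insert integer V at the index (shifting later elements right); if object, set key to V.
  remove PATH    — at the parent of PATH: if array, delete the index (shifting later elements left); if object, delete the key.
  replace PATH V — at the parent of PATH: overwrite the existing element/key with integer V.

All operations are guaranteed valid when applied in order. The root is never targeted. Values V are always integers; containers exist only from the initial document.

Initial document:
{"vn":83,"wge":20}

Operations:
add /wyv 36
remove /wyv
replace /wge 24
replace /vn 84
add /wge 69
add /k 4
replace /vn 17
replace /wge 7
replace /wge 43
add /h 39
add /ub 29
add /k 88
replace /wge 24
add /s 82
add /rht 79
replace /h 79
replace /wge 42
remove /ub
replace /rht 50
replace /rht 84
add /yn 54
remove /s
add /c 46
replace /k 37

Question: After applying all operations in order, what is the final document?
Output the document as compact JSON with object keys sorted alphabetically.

Answer: {"c":46,"h":79,"k":37,"rht":84,"vn":17,"wge":42,"yn":54}

Derivation:
After op 1 (add /wyv 36): {"vn":83,"wge":20,"wyv":36}
After op 2 (remove /wyv): {"vn":83,"wge":20}
After op 3 (replace /wge 24): {"vn":83,"wge":24}
After op 4 (replace /vn 84): {"vn":84,"wge":24}
After op 5 (add /wge 69): {"vn":84,"wge":69}
After op 6 (add /k 4): {"k":4,"vn":84,"wge":69}
After op 7 (replace /vn 17): {"k":4,"vn":17,"wge":69}
After op 8 (replace /wge 7): {"k":4,"vn":17,"wge":7}
After op 9 (replace /wge 43): {"k":4,"vn":17,"wge":43}
After op 10 (add /h 39): {"h":39,"k":4,"vn":17,"wge":43}
After op 11 (add /ub 29): {"h":39,"k":4,"ub":29,"vn":17,"wge":43}
After op 12 (add /k 88): {"h":39,"k":88,"ub":29,"vn":17,"wge":43}
After op 13 (replace /wge 24): {"h":39,"k":88,"ub":29,"vn":17,"wge":24}
After op 14 (add /s 82): {"h":39,"k":88,"s":82,"ub":29,"vn":17,"wge":24}
After op 15 (add /rht 79): {"h":39,"k":88,"rht":79,"s":82,"ub":29,"vn":17,"wge":24}
After op 16 (replace /h 79): {"h":79,"k":88,"rht":79,"s":82,"ub":29,"vn":17,"wge":24}
After op 17 (replace /wge 42): {"h":79,"k":88,"rht":79,"s":82,"ub":29,"vn":17,"wge":42}
After op 18 (remove /ub): {"h":79,"k":88,"rht":79,"s":82,"vn":17,"wge":42}
After op 19 (replace /rht 50): {"h":79,"k":88,"rht":50,"s":82,"vn":17,"wge":42}
After op 20 (replace /rht 84): {"h":79,"k":88,"rht":84,"s":82,"vn":17,"wge":42}
After op 21 (add /yn 54): {"h":79,"k":88,"rht":84,"s":82,"vn":17,"wge":42,"yn":54}
After op 22 (remove /s): {"h":79,"k":88,"rht":84,"vn":17,"wge":42,"yn":54}
After op 23 (add /c 46): {"c":46,"h":79,"k":88,"rht":84,"vn":17,"wge":42,"yn":54}
After op 24 (replace /k 37): {"c":46,"h":79,"k":37,"rht":84,"vn":17,"wge":42,"yn":54}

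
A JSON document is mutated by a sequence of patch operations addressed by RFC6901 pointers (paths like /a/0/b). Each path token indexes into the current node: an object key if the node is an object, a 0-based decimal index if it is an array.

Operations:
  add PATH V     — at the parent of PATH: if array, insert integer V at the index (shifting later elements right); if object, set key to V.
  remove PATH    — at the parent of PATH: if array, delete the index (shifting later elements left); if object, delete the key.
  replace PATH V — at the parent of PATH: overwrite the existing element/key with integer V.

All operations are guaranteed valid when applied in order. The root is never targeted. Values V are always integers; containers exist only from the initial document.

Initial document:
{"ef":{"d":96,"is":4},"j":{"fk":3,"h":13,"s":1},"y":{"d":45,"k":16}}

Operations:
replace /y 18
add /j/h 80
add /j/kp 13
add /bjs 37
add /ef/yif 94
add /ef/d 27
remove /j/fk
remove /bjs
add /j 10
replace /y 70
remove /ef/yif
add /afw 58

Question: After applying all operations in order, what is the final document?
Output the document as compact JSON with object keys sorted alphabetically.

Answer: {"afw":58,"ef":{"d":27,"is":4},"j":10,"y":70}

Derivation:
After op 1 (replace /y 18): {"ef":{"d":96,"is":4},"j":{"fk":3,"h":13,"s":1},"y":18}
After op 2 (add /j/h 80): {"ef":{"d":96,"is":4},"j":{"fk":3,"h":80,"s":1},"y":18}
After op 3 (add /j/kp 13): {"ef":{"d":96,"is":4},"j":{"fk":3,"h":80,"kp":13,"s":1},"y":18}
After op 4 (add /bjs 37): {"bjs":37,"ef":{"d":96,"is":4},"j":{"fk":3,"h":80,"kp":13,"s":1},"y":18}
After op 5 (add /ef/yif 94): {"bjs":37,"ef":{"d":96,"is":4,"yif":94},"j":{"fk":3,"h":80,"kp":13,"s":1},"y":18}
After op 6 (add /ef/d 27): {"bjs":37,"ef":{"d":27,"is":4,"yif":94},"j":{"fk":3,"h":80,"kp":13,"s":1},"y":18}
After op 7 (remove /j/fk): {"bjs":37,"ef":{"d":27,"is":4,"yif":94},"j":{"h":80,"kp":13,"s":1},"y":18}
After op 8 (remove /bjs): {"ef":{"d":27,"is":4,"yif":94},"j":{"h":80,"kp":13,"s":1},"y":18}
After op 9 (add /j 10): {"ef":{"d":27,"is":4,"yif":94},"j":10,"y":18}
After op 10 (replace /y 70): {"ef":{"d":27,"is":4,"yif":94},"j":10,"y":70}
After op 11 (remove /ef/yif): {"ef":{"d":27,"is":4},"j":10,"y":70}
After op 12 (add /afw 58): {"afw":58,"ef":{"d":27,"is":4},"j":10,"y":70}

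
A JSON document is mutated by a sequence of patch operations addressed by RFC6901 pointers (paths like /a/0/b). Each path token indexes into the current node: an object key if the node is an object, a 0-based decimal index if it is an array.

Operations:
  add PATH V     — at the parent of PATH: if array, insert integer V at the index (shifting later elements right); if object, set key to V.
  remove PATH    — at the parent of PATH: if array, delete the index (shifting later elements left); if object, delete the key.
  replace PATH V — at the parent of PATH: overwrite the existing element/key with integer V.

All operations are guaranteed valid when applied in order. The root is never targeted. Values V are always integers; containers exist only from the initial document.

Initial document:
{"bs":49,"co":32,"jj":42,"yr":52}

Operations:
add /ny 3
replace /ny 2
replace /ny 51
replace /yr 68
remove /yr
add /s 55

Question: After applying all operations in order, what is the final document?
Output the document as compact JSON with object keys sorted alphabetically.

After op 1 (add /ny 3): {"bs":49,"co":32,"jj":42,"ny":3,"yr":52}
After op 2 (replace /ny 2): {"bs":49,"co":32,"jj":42,"ny":2,"yr":52}
After op 3 (replace /ny 51): {"bs":49,"co":32,"jj":42,"ny":51,"yr":52}
After op 4 (replace /yr 68): {"bs":49,"co":32,"jj":42,"ny":51,"yr":68}
After op 5 (remove /yr): {"bs":49,"co":32,"jj":42,"ny":51}
After op 6 (add /s 55): {"bs":49,"co":32,"jj":42,"ny":51,"s":55}

Answer: {"bs":49,"co":32,"jj":42,"ny":51,"s":55}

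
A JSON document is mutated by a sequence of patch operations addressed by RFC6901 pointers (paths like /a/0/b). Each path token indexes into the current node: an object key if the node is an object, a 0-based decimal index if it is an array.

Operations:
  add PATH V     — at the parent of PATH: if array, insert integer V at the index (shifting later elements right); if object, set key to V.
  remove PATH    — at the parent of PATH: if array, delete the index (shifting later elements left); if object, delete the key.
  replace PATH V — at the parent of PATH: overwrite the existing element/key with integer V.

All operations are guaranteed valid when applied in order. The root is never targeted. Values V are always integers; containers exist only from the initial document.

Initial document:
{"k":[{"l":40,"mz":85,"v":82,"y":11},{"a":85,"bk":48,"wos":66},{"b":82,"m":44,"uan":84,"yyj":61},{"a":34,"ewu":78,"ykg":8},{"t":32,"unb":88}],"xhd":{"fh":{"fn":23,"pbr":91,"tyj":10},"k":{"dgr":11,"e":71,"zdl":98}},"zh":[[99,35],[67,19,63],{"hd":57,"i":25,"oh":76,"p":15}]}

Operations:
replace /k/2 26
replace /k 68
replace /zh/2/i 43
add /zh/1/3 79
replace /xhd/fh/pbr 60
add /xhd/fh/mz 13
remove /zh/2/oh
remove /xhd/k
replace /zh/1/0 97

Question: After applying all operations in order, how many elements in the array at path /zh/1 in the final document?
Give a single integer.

After op 1 (replace /k/2 26): {"k":[{"l":40,"mz":85,"v":82,"y":11},{"a":85,"bk":48,"wos":66},26,{"a":34,"ewu":78,"ykg":8},{"t":32,"unb":88}],"xhd":{"fh":{"fn":23,"pbr":91,"tyj":10},"k":{"dgr":11,"e":71,"zdl":98}},"zh":[[99,35],[67,19,63],{"hd":57,"i":25,"oh":76,"p":15}]}
After op 2 (replace /k 68): {"k":68,"xhd":{"fh":{"fn":23,"pbr":91,"tyj":10},"k":{"dgr":11,"e":71,"zdl":98}},"zh":[[99,35],[67,19,63],{"hd":57,"i":25,"oh":76,"p":15}]}
After op 3 (replace /zh/2/i 43): {"k":68,"xhd":{"fh":{"fn":23,"pbr":91,"tyj":10},"k":{"dgr":11,"e":71,"zdl":98}},"zh":[[99,35],[67,19,63],{"hd":57,"i":43,"oh":76,"p":15}]}
After op 4 (add /zh/1/3 79): {"k":68,"xhd":{"fh":{"fn":23,"pbr":91,"tyj":10},"k":{"dgr":11,"e":71,"zdl":98}},"zh":[[99,35],[67,19,63,79],{"hd":57,"i":43,"oh":76,"p":15}]}
After op 5 (replace /xhd/fh/pbr 60): {"k":68,"xhd":{"fh":{"fn":23,"pbr":60,"tyj":10},"k":{"dgr":11,"e":71,"zdl":98}},"zh":[[99,35],[67,19,63,79],{"hd":57,"i":43,"oh":76,"p":15}]}
After op 6 (add /xhd/fh/mz 13): {"k":68,"xhd":{"fh":{"fn":23,"mz":13,"pbr":60,"tyj":10},"k":{"dgr":11,"e":71,"zdl":98}},"zh":[[99,35],[67,19,63,79],{"hd":57,"i":43,"oh":76,"p":15}]}
After op 7 (remove /zh/2/oh): {"k":68,"xhd":{"fh":{"fn":23,"mz":13,"pbr":60,"tyj":10},"k":{"dgr":11,"e":71,"zdl":98}},"zh":[[99,35],[67,19,63,79],{"hd":57,"i":43,"p":15}]}
After op 8 (remove /xhd/k): {"k":68,"xhd":{"fh":{"fn":23,"mz":13,"pbr":60,"tyj":10}},"zh":[[99,35],[67,19,63,79],{"hd":57,"i":43,"p":15}]}
After op 9 (replace /zh/1/0 97): {"k":68,"xhd":{"fh":{"fn":23,"mz":13,"pbr":60,"tyj":10}},"zh":[[99,35],[97,19,63,79],{"hd":57,"i":43,"p":15}]}
Size at path /zh/1: 4

Answer: 4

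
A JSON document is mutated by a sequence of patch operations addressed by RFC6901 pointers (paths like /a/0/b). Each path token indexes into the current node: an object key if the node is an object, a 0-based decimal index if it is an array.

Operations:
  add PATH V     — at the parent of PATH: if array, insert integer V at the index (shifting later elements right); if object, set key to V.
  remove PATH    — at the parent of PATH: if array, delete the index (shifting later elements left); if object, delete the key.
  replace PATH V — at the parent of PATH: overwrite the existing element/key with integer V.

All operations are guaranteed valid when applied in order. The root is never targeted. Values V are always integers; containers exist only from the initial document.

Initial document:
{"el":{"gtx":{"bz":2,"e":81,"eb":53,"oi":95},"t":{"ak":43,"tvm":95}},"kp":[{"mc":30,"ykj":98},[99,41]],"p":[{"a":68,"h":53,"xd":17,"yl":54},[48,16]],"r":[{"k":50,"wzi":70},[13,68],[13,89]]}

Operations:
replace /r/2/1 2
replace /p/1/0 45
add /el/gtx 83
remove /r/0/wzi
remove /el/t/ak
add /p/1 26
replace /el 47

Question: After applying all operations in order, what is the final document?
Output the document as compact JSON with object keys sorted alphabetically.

Answer: {"el":47,"kp":[{"mc":30,"ykj":98},[99,41]],"p":[{"a":68,"h":53,"xd":17,"yl":54},26,[45,16]],"r":[{"k":50},[13,68],[13,2]]}

Derivation:
After op 1 (replace /r/2/1 2): {"el":{"gtx":{"bz":2,"e":81,"eb":53,"oi":95},"t":{"ak":43,"tvm":95}},"kp":[{"mc":30,"ykj":98},[99,41]],"p":[{"a":68,"h":53,"xd":17,"yl":54},[48,16]],"r":[{"k":50,"wzi":70},[13,68],[13,2]]}
After op 2 (replace /p/1/0 45): {"el":{"gtx":{"bz":2,"e":81,"eb":53,"oi":95},"t":{"ak":43,"tvm":95}},"kp":[{"mc":30,"ykj":98},[99,41]],"p":[{"a":68,"h":53,"xd":17,"yl":54},[45,16]],"r":[{"k":50,"wzi":70},[13,68],[13,2]]}
After op 3 (add /el/gtx 83): {"el":{"gtx":83,"t":{"ak":43,"tvm":95}},"kp":[{"mc":30,"ykj":98},[99,41]],"p":[{"a":68,"h":53,"xd":17,"yl":54},[45,16]],"r":[{"k":50,"wzi":70},[13,68],[13,2]]}
After op 4 (remove /r/0/wzi): {"el":{"gtx":83,"t":{"ak":43,"tvm":95}},"kp":[{"mc":30,"ykj":98},[99,41]],"p":[{"a":68,"h":53,"xd":17,"yl":54},[45,16]],"r":[{"k":50},[13,68],[13,2]]}
After op 5 (remove /el/t/ak): {"el":{"gtx":83,"t":{"tvm":95}},"kp":[{"mc":30,"ykj":98},[99,41]],"p":[{"a":68,"h":53,"xd":17,"yl":54},[45,16]],"r":[{"k":50},[13,68],[13,2]]}
After op 6 (add /p/1 26): {"el":{"gtx":83,"t":{"tvm":95}},"kp":[{"mc":30,"ykj":98},[99,41]],"p":[{"a":68,"h":53,"xd":17,"yl":54},26,[45,16]],"r":[{"k":50},[13,68],[13,2]]}
After op 7 (replace /el 47): {"el":47,"kp":[{"mc":30,"ykj":98},[99,41]],"p":[{"a":68,"h":53,"xd":17,"yl":54},26,[45,16]],"r":[{"k":50},[13,68],[13,2]]}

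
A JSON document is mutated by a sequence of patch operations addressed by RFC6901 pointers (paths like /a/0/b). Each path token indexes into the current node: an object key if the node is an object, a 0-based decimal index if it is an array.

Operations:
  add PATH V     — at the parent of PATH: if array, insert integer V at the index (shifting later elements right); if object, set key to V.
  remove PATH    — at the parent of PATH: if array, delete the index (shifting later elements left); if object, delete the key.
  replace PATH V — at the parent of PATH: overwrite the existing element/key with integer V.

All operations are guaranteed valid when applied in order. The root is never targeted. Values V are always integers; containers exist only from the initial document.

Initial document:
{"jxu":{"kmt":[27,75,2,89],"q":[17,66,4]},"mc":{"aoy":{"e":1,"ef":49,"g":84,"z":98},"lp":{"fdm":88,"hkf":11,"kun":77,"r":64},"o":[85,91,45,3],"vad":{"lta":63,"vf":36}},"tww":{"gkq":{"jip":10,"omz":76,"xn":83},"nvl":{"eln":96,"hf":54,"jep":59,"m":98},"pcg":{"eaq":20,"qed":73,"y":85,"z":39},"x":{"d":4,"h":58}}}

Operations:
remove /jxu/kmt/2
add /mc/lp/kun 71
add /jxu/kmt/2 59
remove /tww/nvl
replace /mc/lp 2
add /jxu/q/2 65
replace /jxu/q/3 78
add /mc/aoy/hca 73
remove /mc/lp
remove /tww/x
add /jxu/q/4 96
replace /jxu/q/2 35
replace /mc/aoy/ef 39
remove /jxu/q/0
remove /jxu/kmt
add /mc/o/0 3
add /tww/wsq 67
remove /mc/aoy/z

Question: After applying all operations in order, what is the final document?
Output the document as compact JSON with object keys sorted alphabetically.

After op 1 (remove /jxu/kmt/2): {"jxu":{"kmt":[27,75,89],"q":[17,66,4]},"mc":{"aoy":{"e":1,"ef":49,"g":84,"z":98},"lp":{"fdm":88,"hkf":11,"kun":77,"r":64},"o":[85,91,45,3],"vad":{"lta":63,"vf":36}},"tww":{"gkq":{"jip":10,"omz":76,"xn":83},"nvl":{"eln":96,"hf":54,"jep":59,"m":98},"pcg":{"eaq":20,"qed":73,"y":85,"z":39},"x":{"d":4,"h":58}}}
After op 2 (add /mc/lp/kun 71): {"jxu":{"kmt":[27,75,89],"q":[17,66,4]},"mc":{"aoy":{"e":1,"ef":49,"g":84,"z":98},"lp":{"fdm":88,"hkf":11,"kun":71,"r":64},"o":[85,91,45,3],"vad":{"lta":63,"vf":36}},"tww":{"gkq":{"jip":10,"omz":76,"xn":83},"nvl":{"eln":96,"hf":54,"jep":59,"m":98},"pcg":{"eaq":20,"qed":73,"y":85,"z":39},"x":{"d":4,"h":58}}}
After op 3 (add /jxu/kmt/2 59): {"jxu":{"kmt":[27,75,59,89],"q":[17,66,4]},"mc":{"aoy":{"e":1,"ef":49,"g":84,"z":98},"lp":{"fdm":88,"hkf":11,"kun":71,"r":64},"o":[85,91,45,3],"vad":{"lta":63,"vf":36}},"tww":{"gkq":{"jip":10,"omz":76,"xn":83},"nvl":{"eln":96,"hf":54,"jep":59,"m":98},"pcg":{"eaq":20,"qed":73,"y":85,"z":39},"x":{"d":4,"h":58}}}
After op 4 (remove /tww/nvl): {"jxu":{"kmt":[27,75,59,89],"q":[17,66,4]},"mc":{"aoy":{"e":1,"ef":49,"g":84,"z":98},"lp":{"fdm":88,"hkf":11,"kun":71,"r":64},"o":[85,91,45,3],"vad":{"lta":63,"vf":36}},"tww":{"gkq":{"jip":10,"omz":76,"xn":83},"pcg":{"eaq":20,"qed":73,"y":85,"z":39},"x":{"d":4,"h":58}}}
After op 5 (replace /mc/lp 2): {"jxu":{"kmt":[27,75,59,89],"q":[17,66,4]},"mc":{"aoy":{"e":1,"ef":49,"g":84,"z":98},"lp":2,"o":[85,91,45,3],"vad":{"lta":63,"vf":36}},"tww":{"gkq":{"jip":10,"omz":76,"xn":83},"pcg":{"eaq":20,"qed":73,"y":85,"z":39},"x":{"d":4,"h":58}}}
After op 6 (add /jxu/q/2 65): {"jxu":{"kmt":[27,75,59,89],"q":[17,66,65,4]},"mc":{"aoy":{"e":1,"ef":49,"g":84,"z":98},"lp":2,"o":[85,91,45,3],"vad":{"lta":63,"vf":36}},"tww":{"gkq":{"jip":10,"omz":76,"xn":83},"pcg":{"eaq":20,"qed":73,"y":85,"z":39},"x":{"d":4,"h":58}}}
After op 7 (replace /jxu/q/3 78): {"jxu":{"kmt":[27,75,59,89],"q":[17,66,65,78]},"mc":{"aoy":{"e":1,"ef":49,"g":84,"z":98},"lp":2,"o":[85,91,45,3],"vad":{"lta":63,"vf":36}},"tww":{"gkq":{"jip":10,"omz":76,"xn":83},"pcg":{"eaq":20,"qed":73,"y":85,"z":39},"x":{"d":4,"h":58}}}
After op 8 (add /mc/aoy/hca 73): {"jxu":{"kmt":[27,75,59,89],"q":[17,66,65,78]},"mc":{"aoy":{"e":1,"ef":49,"g":84,"hca":73,"z":98},"lp":2,"o":[85,91,45,3],"vad":{"lta":63,"vf":36}},"tww":{"gkq":{"jip":10,"omz":76,"xn":83},"pcg":{"eaq":20,"qed":73,"y":85,"z":39},"x":{"d":4,"h":58}}}
After op 9 (remove /mc/lp): {"jxu":{"kmt":[27,75,59,89],"q":[17,66,65,78]},"mc":{"aoy":{"e":1,"ef":49,"g":84,"hca":73,"z":98},"o":[85,91,45,3],"vad":{"lta":63,"vf":36}},"tww":{"gkq":{"jip":10,"omz":76,"xn":83},"pcg":{"eaq":20,"qed":73,"y":85,"z":39},"x":{"d":4,"h":58}}}
After op 10 (remove /tww/x): {"jxu":{"kmt":[27,75,59,89],"q":[17,66,65,78]},"mc":{"aoy":{"e":1,"ef":49,"g":84,"hca":73,"z":98},"o":[85,91,45,3],"vad":{"lta":63,"vf":36}},"tww":{"gkq":{"jip":10,"omz":76,"xn":83},"pcg":{"eaq":20,"qed":73,"y":85,"z":39}}}
After op 11 (add /jxu/q/4 96): {"jxu":{"kmt":[27,75,59,89],"q":[17,66,65,78,96]},"mc":{"aoy":{"e":1,"ef":49,"g":84,"hca":73,"z":98},"o":[85,91,45,3],"vad":{"lta":63,"vf":36}},"tww":{"gkq":{"jip":10,"omz":76,"xn":83},"pcg":{"eaq":20,"qed":73,"y":85,"z":39}}}
After op 12 (replace /jxu/q/2 35): {"jxu":{"kmt":[27,75,59,89],"q":[17,66,35,78,96]},"mc":{"aoy":{"e":1,"ef":49,"g":84,"hca":73,"z":98},"o":[85,91,45,3],"vad":{"lta":63,"vf":36}},"tww":{"gkq":{"jip":10,"omz":76,"xn":83},"pcg":{"eaq":20,"qed":73,"y":85,"z":39}}}
After op 13 (replace /mc/aoy/ef 39): {"jxu":{"kmt":[27,75,59,89],"q":[17,66,35,78,96]},"mc":{"aoy":{"e":1,"ef":39,"g":84,"hca":73,"z":98},"o":[85,91,45,3],"vad":{"lta":63,"vf":36}},"tww":{"gkq":{"jip":10,"omz":76,"xn":83},"pcg":{"eaq":20,"qed":73,"y":85,"z":39}}}
After op 14 (remove /jxu/q/0): {"jxu":{"kmt":[27,75,59,89],"q":[66,35,78,96]},"mc":{"aoy":{"e":1,"ef":39,"g":84,"hca":73,"z":98},"o":[85,91,45,3],"vad":{"lta":63,"vf":36}},"tww":{"gkq":{"jip":10,"omz":76,"xn":83},"pcg":{"eaq":20,"qed":73,"y":85,"z":39}}}
After op 15 (remove /jxu/kmt): {"jxu":{"q":[66,35,78,96]},"mc":{"aoy":{"e":1,"ef":39,"g":84,"hca":73,"z":98},"o":[85,91,45,3],"vad":{"lta":63,"vf":36}},"tww":{"gkq":{"jip":10,"omz":76,"xn":83},"pcg":{"eaq":20,"qed":73,"y":85,"z":39}}}
After op 16 (add /mc/o/0 3): {"jxu":{"q":[66,35,78,96]},"mc":{"aoy":{"e":1,"ef":39,"g":84,"hca":73,"z":98},"o":[3,85,91,45,3],"vad":{"lta":63,"vf":36}},"tww":{"gkq":{"jip":10,"omz":76,"xn":83},"pcg":{"eaq":20,"qed":73,"y":85,"z":39}}}
After op 17 (add /tww/wsq 67): {"jxu":{"q":[66,35,78,96]},"mc":{"aoy":{"e":1,"ef":39,"g":84,"hca":73,"z":98},"o":[3,85,91,45,3],"vad":{"lta":63,"vf":36}},"tww":{"gkq":{"jip":10,"omz":76,"xn":83},"pcg":{"eaq":20,"qed":73,"y":85,"z":39},"wsq":67}}
After op 18 (remove /mc/aoy/z): {"jxu":{"q":[66,35,78,96]},"mc":{"aoy":{"e":1,"ef":39,"g":84,"hca":73},"o":[3,85,91,45,3],"vad":{"lta":63,"vf":36}},"tww":{"gkq":{"jip":10,"omz":76,"xn":83},"pcg":{"eaq":20,"qed":73,"y":85,"z":39},"wsq":67}}

Answer: {"jxu":{"q":[66,35,78,96]},"mc":{"aoy":{"e":1,"ef":39,"g":84,"hca":73},"o":[3,85,91,45,3],"vad":{"lta":63,"vf":36}},"tww":{"gkq":{"jip":10,"omz":76,"xn":83},"pcg":{"eaq":20,"qed":73,"y":85,"z":39},"wsq":67}}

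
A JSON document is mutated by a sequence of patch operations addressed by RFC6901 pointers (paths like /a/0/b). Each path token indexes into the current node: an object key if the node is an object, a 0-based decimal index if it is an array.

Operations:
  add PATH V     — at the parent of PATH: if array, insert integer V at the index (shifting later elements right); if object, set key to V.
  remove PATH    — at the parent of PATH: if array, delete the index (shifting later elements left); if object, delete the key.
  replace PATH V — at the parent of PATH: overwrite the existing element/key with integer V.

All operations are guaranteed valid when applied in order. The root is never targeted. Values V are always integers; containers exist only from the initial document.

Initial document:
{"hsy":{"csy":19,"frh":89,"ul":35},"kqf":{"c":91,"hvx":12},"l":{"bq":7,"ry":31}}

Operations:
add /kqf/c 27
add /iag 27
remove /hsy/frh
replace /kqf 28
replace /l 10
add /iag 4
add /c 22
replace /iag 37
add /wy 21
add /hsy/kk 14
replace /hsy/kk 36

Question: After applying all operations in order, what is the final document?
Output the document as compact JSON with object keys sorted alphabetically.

Answer: {"c":22,"hsy":{"csy":19,"kk":36,"ul":35},"iag":37,"kqf":28,"l":10,"wy":21}

Derivation:
After op 1 (add /kqf/c 27): {"hsy":{"csy":19,"frh":89,"ul":35},"kqf":{"c":27,"hvx":12},"l":{"bq":7,"ry":31}}
After op 2 (add /iag 27): {"hsy":{"csy":19,"frh":89,"ul":35},"iag":27,"kqf":{"c":27,"hvx":12},"l":{"bq":7,"ry":31}}
After op 3 (remove /hsy/frh): {"hsy":{"csy":19,"ul":35},"iag":27,"kqf":{"c":27,"hvx":12},"l":{"bq":7,"ry":31}}
After op 4 (replace /kqf 28): {"hsy":{"csy":19,"ul":35},"iag":27,"kqf":28,"l":{"bq":7,"ry":31}}
After op 5 (replace /l 10): {"hsy":{"csy":19,"ul":35},"iag":27,"kqf":28,"l":10}
After op 6 (add /iag 4): {"hsy":{"csy":19,"ul":35},"iag":4,"kqf":28,"l":10}
After op 7 (add /c 22): {"c":22,"hsy":{"csy":19,"ul":35},"iag":4,"kqf":28,"l":10}
After op 8 (replace /iag 37): {"c":22,"hsy":{"csy":19,"ul":35},"iag":37,"kqf":28,"l":10}
After op 9 (add /wy 21): {"c":22,"hsy":{"csy":19,"ul":35},"iag":37,"kqf":28,"l":10,"wy":21}
After op 10 (add /hsy/kk 14): {"c":22,"hsy":{"csy":19,"kk":14,"ul":35},"iag":37,"kqf":28,"l":10,"wy":21}
After op 11 (replace /hsy/kk 36): {"c":22,"hsy":{"csy":19,"kk":36,"ul":35},"iag":37,"kqf":28,"l":10,"wy":21}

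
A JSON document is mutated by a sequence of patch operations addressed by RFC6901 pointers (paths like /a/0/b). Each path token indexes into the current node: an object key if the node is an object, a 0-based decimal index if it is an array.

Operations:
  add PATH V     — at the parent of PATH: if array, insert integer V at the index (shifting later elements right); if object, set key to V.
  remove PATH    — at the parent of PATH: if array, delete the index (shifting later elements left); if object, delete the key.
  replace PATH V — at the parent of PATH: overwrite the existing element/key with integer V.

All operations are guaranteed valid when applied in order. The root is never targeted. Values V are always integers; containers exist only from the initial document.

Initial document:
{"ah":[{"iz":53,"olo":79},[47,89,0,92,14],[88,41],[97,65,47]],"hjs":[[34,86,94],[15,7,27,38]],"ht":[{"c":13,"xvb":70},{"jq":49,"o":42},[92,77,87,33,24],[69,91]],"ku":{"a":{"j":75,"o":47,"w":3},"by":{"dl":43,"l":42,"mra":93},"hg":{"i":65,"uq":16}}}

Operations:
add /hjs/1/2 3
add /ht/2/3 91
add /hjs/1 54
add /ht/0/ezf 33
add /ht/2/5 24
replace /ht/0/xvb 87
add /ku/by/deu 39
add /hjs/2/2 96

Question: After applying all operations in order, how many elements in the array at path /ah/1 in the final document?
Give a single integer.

Answer: 5

Derivation:
After op 1 (add /hjs/1/2 3): {"ah":[{"iz":53,"olo":79},[47,89,0,92,14],[88,41],[97,65,47]],"hjs":[[34,86,94],[15,7,3,27,38]],"ht":[{"c":13,"xvb":70},{"jq":49,"o":42},[92,77,87,33,24],[69,91]],"ku":{"a":{"j":75,"o":47,"w":3},"by":{"dl":43,"l":42,"mra":93},"hg":{"i":65,"uq":16}}}
After op 2 (add /ht/2/3 91): {"ah":[{"iz":53,"olo":79},[47,89,0,92,14],[88,41],[97,65,47]],"hjs":[[34,86,94],[15,7,3,27,38]],"ht":[{"c":13,"xvb":70},{"jq":49,"o":42},[92,77,87,91,33,24],[69,91]],"ku":{"a":{"j":75,"o":47,"w":3},"by":{"dl":43,"l":42,"mra":93},"hg":{"i":65,"uq":16}}}
After op 3 (add /hjs/1 54): {"ah":[{"iz":53,"olo":79},[47,89,0,92,14],[88,41],[97,65,47]],"hjs":[[34,86,94],54,[15,7,3,27,38]],"ht":[{"c":13,"xvb":70},{"jq":49,"o":42},[92,77,87,91,33,24],[69,91]],"ku":{"a":{"j":75,"o":47,"w":3},"by":{"dl":43,"l":42,"mra":93},"hg":{"i":65,"uq":16}}}
After op 4 (add /ht/0/ezf 33): {"ah":[{"iz":53,"olo":79},[47,89,0,92,14],[88,41],[97,65,47]],"hjs":[[34,86,94],54,[15,7,3,27,38]],"ht":[{"c":13,"ezf":33,"xvb":70},{"jq":49,"o":42},[92,77,87,91,33,24],[69,91]],"ku":{"a":{"j":75,"o":47,"w":3},"by":{"dl":43,"l":42,"mra":93},"hg":{"i":65,"uq":16}}}
After op 5 (add /ht/2/5 24): {"ah":[{"iz":53,"olo":79},[47,89,0,92,14],[88,41],[97,65,47]],"hjs":[[34,86,94],54,[15,7,3,27,38]],"ht":[{"c":13,"ezf":33,"xvb":70},{"jq":49,"o":42},[92,77,87,91,33,24,24],[69,91]],"ku":{"a":{"j":75,"o":47,"w":3},"by":{"dl":43,"l":42,"mra":93},"hg":{"i":65,"uq":16}}}
After op 6 (replace /ht/0/xvb 87): {"ah":[{"iz":53,"olo":79},[47,89,0,92,14],[88,41],[97,65,47]],"hjs":[[34,86,94],54,[15,7,3,27,38]],"ht":[{"c":13,"ezf":33,"xvb":87},{"jq":49,"o":42},[92,77,87,91,33,24,24],[69,91]],"ku":{"a":{"j":75,"o":47,"w":3},"by":{"dl":43,"l":42,"mra":93},"hg":{"i":65,"uq":16}}}
After op 7 (add /ku/by/deu 39): {"ah":[{"iz":53,"olo":79},[47,89,0,92,14],[88,41],[97,65,47]],"hjs":[[34,86,94],54,[15,7,3,27,38]],"ht":[{"c":13,"ezf":33,"xvb":87},{"jq":49,"o":42},[92,77,87,91,33,24,24],[69,91]],"ku":{"a":{"j":75,"o":47,"w":3},"by":{"deu":39,"dl":43,"l":42,"mra":93},"hg":{"i":65,"uq":16}}}
After op 8 (add /hjs/2/2 96): {"ah":[{"iz":53,"olo":79},[47,89,0,92,14],[88,41],[97,65,47]],"hjs":[[34,86,94],54,[15,7,96,3,27,38]],"ht":[{"c":13,"ezf":33,"xvb":87},{"jq":49,"o":42},[92,77,87,91,33,24,24],[69,91]],"ku":{"a":{"j":75,"o":47,"w":3},"by":{"deu":39,"dl":43,"l":42,"mra":93},"hg":{"i":65,"uq":16}}}
Size at path /ah/1: 5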